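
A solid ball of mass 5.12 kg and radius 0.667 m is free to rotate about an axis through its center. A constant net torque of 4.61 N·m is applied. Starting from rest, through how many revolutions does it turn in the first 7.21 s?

I = (2/5)MR² = (2/5)(5.12)(0.667)² = 0.9111 kg·m².
α = τ/I = 4.61/0.9111 = 5.060 rad/s².
θ = ½αt² = ½(5.060)(7.21)² = 131.5 rad.
Revolutions = θ/(2π) = 20.93.

≈ 20.9 revolutions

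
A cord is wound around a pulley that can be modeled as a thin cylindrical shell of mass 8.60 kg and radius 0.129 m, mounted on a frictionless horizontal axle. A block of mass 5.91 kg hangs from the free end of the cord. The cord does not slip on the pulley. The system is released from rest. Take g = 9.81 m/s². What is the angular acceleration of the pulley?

α ≈ 31.0 rad/s²

I = MR² = (8.60)(0.129)² = 0.1431 kg·m².
Block: mg − T = ma. Pulley: TR = Iα. No-slip: a = αR, so T = (I/R²)a = 8.600·a.
Then mg = (m + 8.600)a, so a = (5.91)(9.81)/(5.91 + 8.600) = 3.996 m/s².
α = a/R = 3.996/0.129 = 30.97 rad/s².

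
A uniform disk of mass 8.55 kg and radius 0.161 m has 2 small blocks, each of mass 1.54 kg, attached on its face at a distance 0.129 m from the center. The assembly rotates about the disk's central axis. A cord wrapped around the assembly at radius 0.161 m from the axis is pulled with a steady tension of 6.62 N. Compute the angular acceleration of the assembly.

I_disk = ½MR² = ½(8.55)(0.161)² = 0.1108 kg·m².
I_blocks = 2·m·r² = 2(1.54)(0.129)² = 0.05125 kg·m².
Total I = 0.1621 kg·m².
τ = F r = (6.62)(0.161) = 1.066 N·m.
α = τ/I = 1.066/0.1621 = 6.576 rad/s².

α ≈ 6.58 rad/s²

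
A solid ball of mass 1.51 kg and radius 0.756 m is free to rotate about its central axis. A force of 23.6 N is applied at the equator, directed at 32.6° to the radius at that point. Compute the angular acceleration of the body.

α ≈ 27.8 rad/s²

I = (2/5)MR² = (2/5)(1.51)(0.756)² = 0.3452 kg·m².
Only the tangential component produces torque: τ = F R sinθ = (23.6)(0.756) sin 32.6° = 9.613 N·m.
From τ = Iα: α = 9.613/0.3452 = 27.85 rad/s².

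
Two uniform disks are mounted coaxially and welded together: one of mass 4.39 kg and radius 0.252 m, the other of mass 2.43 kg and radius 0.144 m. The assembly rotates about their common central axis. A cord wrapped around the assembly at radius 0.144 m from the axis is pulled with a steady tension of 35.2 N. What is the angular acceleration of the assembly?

I = ½M₁R₁² + ½M₂R₂² = ½(4.39)(0.252)² + ½(2.43)(0.144)² = 0.1646 kg·m².
τ = F r = (35.2)(0.144) = 5.069 N·m.
α = τ/I = 5.069/0.1646 = 30.80 rad/s².

α ≈ 30.8 rad/s²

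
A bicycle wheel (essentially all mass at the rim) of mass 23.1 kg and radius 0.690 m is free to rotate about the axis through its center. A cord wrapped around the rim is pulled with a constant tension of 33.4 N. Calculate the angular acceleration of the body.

I = MR² = (23.1)(0.690)² = 11.00 kg·m².
τ = F R = (33.4)(0.690) = 23.05 N·m.
From τ = Iα: α = 23.05/11.00 = 2.095 rad/s².

α ≈ 2.10 rad/s²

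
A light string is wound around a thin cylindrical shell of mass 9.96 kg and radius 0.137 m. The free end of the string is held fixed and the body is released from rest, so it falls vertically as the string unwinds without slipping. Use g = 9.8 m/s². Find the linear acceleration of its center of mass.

Translation: Mg − T = Ma. Rotation about the center: TR = Iα with I = MR².
With a = αR: T = (I/R²)a = M a, so Mg = (1 + 1.000)Ma.
a = g/(1 + 1.000) = 9.8/2.000 = 4.900 m/s².

a ≈ 4.90 m/s²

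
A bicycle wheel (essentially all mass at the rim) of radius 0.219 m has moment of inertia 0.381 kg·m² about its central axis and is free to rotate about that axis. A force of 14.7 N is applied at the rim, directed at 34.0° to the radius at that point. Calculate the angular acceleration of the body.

α ≈ 4.72 rad/s²

Only the tangential component produces torque: τ = F R sinθ = (14.7)(0.219) sin 34.0° = 1.800 N·m.
Newton's second law for rotation, τ = Iα, gives α = τ/I = 1.800/0.3810 = 4.725 rad/s².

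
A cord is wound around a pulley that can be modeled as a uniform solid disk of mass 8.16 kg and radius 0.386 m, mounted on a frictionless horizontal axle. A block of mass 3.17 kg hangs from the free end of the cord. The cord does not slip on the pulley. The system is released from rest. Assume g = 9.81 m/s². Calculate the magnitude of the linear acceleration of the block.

a ≈ 4.29 m/s²

I = ½MR² = (1/2)(8.16)(0.386)² = 0.6079 kg·m².
Block: mg − T = ma. Pulley: TR = Iα. No-slip: a = αR, so T = (I/R²)a = 4.080·a.
Then mg = (m + 4.080)a, so a = (3.17)(9.81)/(3.17 + 4.080) = 4.289 m/s².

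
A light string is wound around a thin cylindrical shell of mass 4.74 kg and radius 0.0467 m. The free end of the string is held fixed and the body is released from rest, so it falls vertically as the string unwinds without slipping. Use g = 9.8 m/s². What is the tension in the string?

T ≈ 23.2 N

Translation: Mg − T = Ma. Rotation about the center: TR = Iα with I = MR².
With a = αR: T = (I/R²)a = M a, so Mg = (1 + 1.000)Ma.
a = g/(1 + 1.000) = 9.8/2.000 = 4.900 m/s².
T = 1.000·M·a = (1.000)(4.74)(4.900) = 23.23 N.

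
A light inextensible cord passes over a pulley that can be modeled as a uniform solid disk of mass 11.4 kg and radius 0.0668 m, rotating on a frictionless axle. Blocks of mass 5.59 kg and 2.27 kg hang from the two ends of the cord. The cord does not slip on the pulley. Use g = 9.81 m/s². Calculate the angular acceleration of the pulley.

I = ½MR² = (1/2)(11.4)(0.0668)² = 0.02543 kg·m².
Heavier block: m₁g − T₁ = m₁a. Lighter block: T₂ − m₂g = m₂a.
Pulley: (T₁ − T₂)R = Iα = I(a/R), so T₁ − T₂ = (I/R²)a = (1/2)M_p a = 5.700·a.
Adding the three: (m₁ − m₂)g = (m₁ + m₂ + 5.700)a, so a = (5.59 − 2.27)(9.81)/(5.59 + 2.27 + 5.700) = 2.402 m/s².
α = a/R = 2.402/0.0668 = 35.96 rad/s².

α ≈ 36.0 rad/s²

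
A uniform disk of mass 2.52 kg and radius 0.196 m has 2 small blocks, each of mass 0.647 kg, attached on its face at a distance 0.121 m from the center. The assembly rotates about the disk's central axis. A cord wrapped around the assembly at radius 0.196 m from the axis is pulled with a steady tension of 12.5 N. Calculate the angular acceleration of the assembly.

I_disk = ½MR² = ½(2.52)(0.196)² = 0.04840 kg·m².
I_blocks = 2·m·r² = 2(0.647)(0.121)² = 0.01895 kg·m².
Total I = 0.06735 kg·m².
τ = F r = (12.5)(0.196) = 2.450 N·m.
α = τ/I = 2.450/0.06735 = 36.38 rad/s².

α ≈ 36.4 rad/s²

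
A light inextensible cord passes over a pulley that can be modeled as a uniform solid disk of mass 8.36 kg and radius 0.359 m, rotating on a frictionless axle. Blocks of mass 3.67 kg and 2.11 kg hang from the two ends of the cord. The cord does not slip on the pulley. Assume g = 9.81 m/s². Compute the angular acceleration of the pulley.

α ≈ 4.28 rad/s²

I = ½MR² = (1/2)(8.36)(0.359)² = 0.5387 kg·m².
Heavier block: m₁g − T₁ = m₁a. Lighter block: T₂ − m₂g = m₂a.
Pulley: (T₁ − T₂)R = Iα = I(a/R), so T₁ − T₂ = (I/R²)a = (1/2)M_p a = 4.180·a.
Adding the three: (m₁ − m₂)g = (m₁ + m₂ + 4.180)a, so a = (3.67 − 2.11)(9.81)/(3.67 + 2.11 + 4.180) = 1.537 m/s².
α = a/R = 1.537/0.359 = 4.280 rad/s².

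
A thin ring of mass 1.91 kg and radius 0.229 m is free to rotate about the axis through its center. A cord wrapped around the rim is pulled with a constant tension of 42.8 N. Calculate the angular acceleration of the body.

I = MR² = (1.91)(0.229)² = 0.1002 kg·m².
τ = F R = (42.8)(0.229) = 9.801 N·m.
From τ = Iα: α = 9.801/0.1002 = 97.85 rad/s².

α ≈ 97.9 rad/s²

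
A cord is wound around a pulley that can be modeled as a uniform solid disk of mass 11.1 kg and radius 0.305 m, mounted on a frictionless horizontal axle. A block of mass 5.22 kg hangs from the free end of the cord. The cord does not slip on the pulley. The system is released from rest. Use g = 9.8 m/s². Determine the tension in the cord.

I = ½MR² = (1/2)(11.1)(0.305)² = 0.5163 kg·m².
Block: mg − T = ma. Pulley: TR = Iα. No-slip: a = αR, so T = (I/R²)a = 5.550·a.
Then mg = (m + 5.550)a, so a = (5.22)(9.8)/(5.22 + 5.550) = 4.750 m/s².
T = 5.550·a = 26.36 N.

T ≈ 26.4 N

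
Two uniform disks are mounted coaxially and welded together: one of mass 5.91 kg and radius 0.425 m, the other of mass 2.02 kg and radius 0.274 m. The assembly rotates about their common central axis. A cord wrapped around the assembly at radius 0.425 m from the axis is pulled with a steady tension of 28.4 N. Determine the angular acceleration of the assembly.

I = ½M₁R₁² + ½M₂R₂² = ½(5.91)(0.425)² + ½(2.02)(0.274)² = 0.6096 kg·m².
τ = F r = (28.4)(0.425) = 12.07 N·m.
α = τ/I = 12.07/0.6096 = 19.80 rad/s².

α ≈ 19.8 rad/s²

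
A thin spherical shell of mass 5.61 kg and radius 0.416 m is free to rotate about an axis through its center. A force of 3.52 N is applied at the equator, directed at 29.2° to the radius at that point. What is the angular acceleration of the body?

I = (2/3)MR² = (2/3)(5.61)(0.416)² = 0.6472 kg·m².
Only the tangential component produces torque: τ = F R sinθ = (3.52)(0.416) sin 29.2° = 0.7144 N·m.
From τ = Iα: α = 0.7144/0.6472 = 1.104 rad/s².

α ≈ 1.10 rad/s²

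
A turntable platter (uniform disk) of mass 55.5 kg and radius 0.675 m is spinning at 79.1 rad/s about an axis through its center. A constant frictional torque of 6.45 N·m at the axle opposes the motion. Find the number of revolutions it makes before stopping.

≈ 976 revolutions

I = ½MR² = (1/2)(55.5)(0.675)² = 12.64 kg·m².
The net torque has magnitude 6.45 N·m, opposing ω.
|α| = τ/I = 6.450/12.64 = 0.5101 rad/s² (deceleration).
ω² = ω₀² − 2|α|θ with ω = 0 ⇒ θ = ω₀²/(2|α|) = 6132 rad = 976.0 rev.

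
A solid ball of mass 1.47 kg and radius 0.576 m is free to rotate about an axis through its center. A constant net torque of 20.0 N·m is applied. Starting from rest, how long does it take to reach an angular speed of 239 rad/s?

t ≈ 2.33 s

I = (2/5)MR² = (2/5)(1.47)(0.576)² = 0.1951 kg·m².
α = τ/I = 20.0/0.1951 = 102.5 rad/s².
ω = αt ⇒ t = ω/α = 239/102.5 = 2.331 s.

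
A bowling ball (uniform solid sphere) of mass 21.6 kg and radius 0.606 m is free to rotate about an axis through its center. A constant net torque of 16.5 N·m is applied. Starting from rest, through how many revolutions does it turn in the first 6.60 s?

I = (2/5)MR² = (2/5)(21.6)(0.606)² = 3.173 kg·m².
α = τ/I = 16.5/3.173 = 5.200 rad/s².
θ = ½αt² = ½(5.200)(6.60)² = 113.3 rad.
Revolutions = θ/(2π) = 18.03.

≈ 18.0 revolutions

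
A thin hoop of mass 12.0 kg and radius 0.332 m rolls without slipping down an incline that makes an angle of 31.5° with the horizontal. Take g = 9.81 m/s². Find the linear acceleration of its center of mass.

Translation along the incline: Mg sinθ − f = Ma.
Rotation about the center: fR = Iα with I = MR². No-slip gives a = αR, so f = (I/R²)a = M a.
Substituting: Mg sinθ = (1 + 1.000)Ma, so a = g sinθ/(1 + 1.000) = (9.81) sin 31.5° / 2.000 = 2.563 m/s².

a ≈ 2.56 m/s²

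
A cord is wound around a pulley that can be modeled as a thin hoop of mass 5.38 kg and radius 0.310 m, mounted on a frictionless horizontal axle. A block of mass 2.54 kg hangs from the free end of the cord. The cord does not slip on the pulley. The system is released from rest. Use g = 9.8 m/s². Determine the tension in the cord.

I = MR² = (5.38)(0.310)² = 0.5170 kg·m².
Block: mg − T = ma. Pulley: TR = Iα. No-slip: a = αR, so T = (I/R²)a = 5.380·a.
Then mg = (m + 5.380)a, so a = (2.54)(9.8)/(2.54 + 5.380) = 3.143 m/s².
T = 5.380·a = 16.91 N.

T ≈ 16.9 N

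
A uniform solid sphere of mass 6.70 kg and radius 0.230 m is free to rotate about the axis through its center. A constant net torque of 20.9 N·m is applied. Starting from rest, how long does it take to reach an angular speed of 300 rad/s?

t ≈ 2.04 s

I = (2/5)MR² = (2/5)(6.70)(0.230)² = 0.1418 kg·m².
α = τ/I = 20.9/0.1418 = 147.4 rad/s².
ω = αt ⇒ t = ω/α = 300/147.4 = 2.035 s.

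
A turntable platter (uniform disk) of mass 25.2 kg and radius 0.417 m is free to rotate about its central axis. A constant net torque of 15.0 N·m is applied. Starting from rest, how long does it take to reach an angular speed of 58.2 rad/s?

t ≈ 8.50 s

I = ½MR² = (1/2)(25.2)(0.417)² = 2.191 kg·m².
α = τ/I = 15.0/2.191 = 6.846 rad/s².
ω = αt ⇒ t = ω/α = 58.2/6.846 = 8.501 s.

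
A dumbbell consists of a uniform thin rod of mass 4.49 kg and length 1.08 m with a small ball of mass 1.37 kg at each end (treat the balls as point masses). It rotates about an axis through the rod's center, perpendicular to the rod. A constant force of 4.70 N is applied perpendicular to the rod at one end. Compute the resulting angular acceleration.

I_rod = (1/12)ML² = (1/12)(4.49)(1.08)² = 0.4364 kg·m².
I_balls = 2·m·(L/2)² = 2(1.37)(0.5400)² = 0.7990 kg·m².
Total I = 1.235 kg·m².
τ = F·(L/2) = (4.70)(0.540) = 2.538 N·m.
α = τ/I = 2.538/1.235 = 2.054 rad/s².

α ≈ 2.05 rad/s²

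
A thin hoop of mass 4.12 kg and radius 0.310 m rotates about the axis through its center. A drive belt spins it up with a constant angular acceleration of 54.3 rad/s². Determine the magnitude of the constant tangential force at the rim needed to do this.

F ≈ 69.4 N

I = MR² = (4.12)(0.310)² = 0.3959 kg·m².
The required torque is τ = Iα = (0.3959)(54.30) = 21.50 N·m.
A tangential force at the rim gives τ = FR, so F = τ/R = 21.50/0.310 = 69.35 N.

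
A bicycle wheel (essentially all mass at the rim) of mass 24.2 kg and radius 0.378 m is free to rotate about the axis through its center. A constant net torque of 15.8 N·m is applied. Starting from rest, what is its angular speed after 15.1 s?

I = MR² = (24.2)(0.378)² = 3.458 kg·m².
α = τ/I = 15.8/3.458 = 4.569 rad/s².
ω = ω₀ + αt = 0 + (4.569)(15.1) = 69.00 rad/s.

ω ≈ 69.0 rad/s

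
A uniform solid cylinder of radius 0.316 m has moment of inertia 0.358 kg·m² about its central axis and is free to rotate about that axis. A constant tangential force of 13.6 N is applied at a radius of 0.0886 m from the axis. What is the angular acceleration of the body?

α ≈ 3.37 rad/s²

τ = F·r = (13.6)(0.0886) = 1.205 N·m.
From τ = Iα: α = 1.205/0.3580 = 3.366 rad/s².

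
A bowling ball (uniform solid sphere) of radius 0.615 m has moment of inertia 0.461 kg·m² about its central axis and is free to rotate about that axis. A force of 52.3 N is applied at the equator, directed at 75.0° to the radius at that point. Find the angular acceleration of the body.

Only the tangential component produces torque: τ = F R sinθ = (52.3)(0.615) sin 75.0° = 31.07 N·m.
Newton's second law for rotation, τ = Iα, gives α = τ/I = 31.07/0.4610 = 67.39 rad/s².

α ≈ 67.4 rad/s²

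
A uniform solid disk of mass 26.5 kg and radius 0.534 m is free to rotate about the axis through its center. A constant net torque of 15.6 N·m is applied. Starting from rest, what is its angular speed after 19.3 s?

ω ≈ 79.7 rad/s

I = ½MR² = (1/2)(26.5)(0.534)² = 3.778 kg·m².
α = τ/I = 15.6/3.778 = 4.129 rad/s².
ω = ω₀ + αt = 0 + (4.129)(19.3) = 79.69 rad/s.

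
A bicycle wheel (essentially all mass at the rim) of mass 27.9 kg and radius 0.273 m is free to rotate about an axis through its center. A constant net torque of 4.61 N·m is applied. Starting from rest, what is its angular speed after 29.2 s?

ω ≈ 64.7 rad/s

I = MR² = (27.9)(0.273)² = 2.079 kg·m².
α = τ/I = 4.61/2.079 = 2.217 rad/s².
ω = ω₀ + αt = 0 + (2.217)(29.2) = 64.74 rad/s.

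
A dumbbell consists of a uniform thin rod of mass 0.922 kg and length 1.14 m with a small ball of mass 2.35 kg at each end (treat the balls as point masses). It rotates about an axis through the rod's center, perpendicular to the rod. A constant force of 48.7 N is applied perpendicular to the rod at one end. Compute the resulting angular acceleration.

I_rod = (1/12)ML² = (1/12)(0.922)(1.14)² = 0.09985 kg·m².
I_balls = 2·m·(L/2)² = 2(2.35)(0.5700)² = 1.527 kg·m².
Total I = 1.627 kg·m².
τ = F·(L/2) = (48.7)(0.570) = 27.76 N·m.
α = τ/I = 27.76/1.627 = 17.06 rad/s².

α ≈ 17.1 rad/s²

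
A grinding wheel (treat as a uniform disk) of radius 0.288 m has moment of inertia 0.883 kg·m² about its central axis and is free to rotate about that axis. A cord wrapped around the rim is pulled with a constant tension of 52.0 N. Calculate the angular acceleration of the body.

α ≈ 17.0 rad/s²

τ = F R = (52.0)(0.288) = 14.98 N·m.
From τ = Iα: α = 14.98/0.8830 = 16.96 rad/s².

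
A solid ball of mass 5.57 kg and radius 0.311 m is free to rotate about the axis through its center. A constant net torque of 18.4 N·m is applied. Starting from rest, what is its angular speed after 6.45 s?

ω ≈ 551 rad/s

I = (2/5)MR² = (2/5)(5.57)(0.311)² = 0.2155 kg·m².
α = τ/I = 18.4/0.2155 = 85.39 rad/s².
ω = ω₀ + αt = 0 + (85.39)(6.45) = 550.7 rad/s.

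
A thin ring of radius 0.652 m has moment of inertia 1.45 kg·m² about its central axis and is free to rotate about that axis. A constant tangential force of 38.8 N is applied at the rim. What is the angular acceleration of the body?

α ≈ 17.4 rad/s²

τ = F R = (38.8)(0.652) = 25.30 N·m.
Newton's second law for rotation, τ = Iα, gives α = τ/I = 25.30/1.450 = 17.45 rad/s².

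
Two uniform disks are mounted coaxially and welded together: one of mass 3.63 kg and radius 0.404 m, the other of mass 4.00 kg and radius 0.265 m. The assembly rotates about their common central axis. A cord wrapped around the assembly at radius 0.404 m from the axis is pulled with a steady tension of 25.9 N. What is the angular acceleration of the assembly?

I = ½M₁R₁² + ½M₂R₂² = ½(3.63)(0.404)² + ½(4.00)(0.265)² = 0.4367 kg·m².
τ = F r = (25.9)(0.404) = 10.46 N·m.
α = τ/I = 10.46/0.4367 = 23.96 rad/s².

α ≈ 24.0 rad/s²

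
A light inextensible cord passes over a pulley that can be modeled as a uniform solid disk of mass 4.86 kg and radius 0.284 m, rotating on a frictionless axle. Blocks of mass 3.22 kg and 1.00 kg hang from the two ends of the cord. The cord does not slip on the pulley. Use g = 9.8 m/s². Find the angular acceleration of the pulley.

α ≈ 11.5 rad/s²

I = ½MR² = (1/2)(4.86)(0.284)² = 0.1960 kg·m².
Heavier block: m₁g − T₁ = m₁a. Lighter block: T₂ − m₂g = m₂a.
Pulley: (T₁ − T₂)R = Iα = I(a/R), so T₁ − T₂ = (I/R²)a = (1/2)M_p a = 2.430·a.
Adding the three: (m₁ − m₂)g = (m₁ + m₂ + 2.430)a, so a = (3.22 − 1.00)(9.8)/(3.22 + 1.00 + 2.430) = 3.272 m/s².
α = a/R = 3.272/0.284 = 11.52 rad/s².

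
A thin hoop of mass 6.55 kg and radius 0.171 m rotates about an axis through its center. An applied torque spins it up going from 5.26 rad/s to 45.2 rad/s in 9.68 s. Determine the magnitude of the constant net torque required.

τ ≈ 0.790 N·m

I = MR² = (6.55)(0.171)² = 0.1915 kg·m².
α = Δω/Δt = (45.2 − 5.26)/9.68 = 4.126 rad/s².
τ = Iα = (0.1915)(4.126) = 0.7903 N·m.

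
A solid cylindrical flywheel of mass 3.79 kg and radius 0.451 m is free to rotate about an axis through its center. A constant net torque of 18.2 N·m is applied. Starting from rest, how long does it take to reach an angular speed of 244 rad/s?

I = ½MR² = (1/2)(3.79)(0.451)² = 0.3854 kg·m².
α = τ/I = 18.2/0.3854 = 47.22 rad/s².
ω = αt ⇒ t = ω/α = 244/47.22 = 5.168 s.

t ≈ 5.17 s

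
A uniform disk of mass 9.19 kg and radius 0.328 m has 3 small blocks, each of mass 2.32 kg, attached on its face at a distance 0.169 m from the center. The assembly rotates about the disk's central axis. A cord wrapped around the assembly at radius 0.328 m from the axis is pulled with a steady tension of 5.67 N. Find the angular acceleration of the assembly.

α ≈ 2.68 rad/s²

I_disk = ½MR² = ½(9.19)(0.328)² = 0.4943 kg·m².
I_blocks = 3·m·r² = 3(2.32)(0.169)² = 0.1988 kg·m².
Total I = 0.6931 kg·m².
τ = F r = (5.67)(0.328) = 1.860 N·m.
α = τ/I = 1.860/0.6931 = 2.683 rad/s².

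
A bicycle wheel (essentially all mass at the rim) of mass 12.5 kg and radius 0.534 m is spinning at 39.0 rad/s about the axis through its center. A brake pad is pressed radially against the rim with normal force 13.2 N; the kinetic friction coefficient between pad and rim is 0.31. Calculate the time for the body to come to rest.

t ≈ 63.6 s

I = MR² = (12.5)(0.534)² = 3.564 kg·m².
Friction force f = μN = (0.31)(13.2) = 4.092 N at the rim; torque magnitude τ = fR = 2.185 N·m, opposing ω.
|α| = τ/I = 2.185/3.564 = 0.6130 rad/s² (deceleration).
0 = ω₀ − |α|t ⇒ t = ω₀/|α| = 39.0/0.6130 = 63.62 s.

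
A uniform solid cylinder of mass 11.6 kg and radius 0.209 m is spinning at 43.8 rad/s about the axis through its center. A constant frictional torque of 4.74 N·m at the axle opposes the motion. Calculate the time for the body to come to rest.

I = ½MR² = (1/2)(11.6)(0.209)² = 0.2533 kg·m².
The net torque has magnitude 4.74 N·m, opposing ω.
|α| = τ/I = 4.740/0.2533 = 18.71 rad/s² (deceleration).
0 = ω₀ − |α|t ⇒ t = ω₀/|α| = 43.8/18.71 = 2.341 s.

t ≈ 2.34 s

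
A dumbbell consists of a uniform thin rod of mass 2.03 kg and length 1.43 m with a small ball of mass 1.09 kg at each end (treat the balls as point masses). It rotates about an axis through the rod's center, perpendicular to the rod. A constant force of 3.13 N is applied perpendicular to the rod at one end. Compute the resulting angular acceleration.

I_rod = (1/12)ML² = (1/12)(2.03)(1.43)² = 0.3459 kg·m².
I_balls = 2·m·(L/2)² = 2(1.09)(0.7150)² = 1.114 kg·m².
Total I = 1.460 kg·m².
τ = F·(L/2) = (3.13)(0.715) = 2.238 N·m.
α = τ/I = 2.238/1.460 = 1.532 rad/s².

α ≈ 1.53 rad/s²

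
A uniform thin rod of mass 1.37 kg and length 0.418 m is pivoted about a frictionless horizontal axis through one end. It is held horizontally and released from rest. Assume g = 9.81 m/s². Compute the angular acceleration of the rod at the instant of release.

α ≈ 35.2 rad/s²

About the pivot, I = (1/3)ML² = (1/3)(1.37)(0.418)² = 0.07979 kg·m².
The weight acts at the center, a distance L/2 = 0.2090 m from the pivot; τ = Mg(L/2) = 2.809 N·m.
α = τ/I = 2.809/0.07979 = 35.20 rad/s².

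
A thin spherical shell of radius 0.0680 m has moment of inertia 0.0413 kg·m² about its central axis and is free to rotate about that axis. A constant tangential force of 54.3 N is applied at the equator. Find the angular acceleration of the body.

τ = F R = (54.3)(0.0680) = 3.692 N·m.
Newton's second law for rotation, τ = Iα, gives α = τ/I = 3.692/0.04130 = 89.40 rad/s².

α ≈ 89.4 rad/s²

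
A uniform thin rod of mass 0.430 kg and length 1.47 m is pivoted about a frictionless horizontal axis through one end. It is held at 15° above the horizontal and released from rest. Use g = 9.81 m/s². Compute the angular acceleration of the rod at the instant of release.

α ≈ 9.67 rad/s²

About the pivot, I = (1/3)ML² = (1/3)(0.430)(1.47)² = 0.3097 kg·m².
The weight acts at the center, a distance L/2 = 0.7350 m from the pivot; τ = Mg(L/2) cos 15° = 2.995 N·m.
α = τ/I = 2.995/0.3097 = 9.669 rad/s².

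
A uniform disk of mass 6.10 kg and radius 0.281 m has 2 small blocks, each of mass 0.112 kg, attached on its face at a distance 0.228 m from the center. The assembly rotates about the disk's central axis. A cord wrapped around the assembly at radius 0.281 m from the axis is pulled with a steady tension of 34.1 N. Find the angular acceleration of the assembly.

α ≈ 38.0 rad/s²

I_disk = ½MR² = ½(6.10)(0.281)² = 0.2408 kg·m².
I_blocks = 2·m·r² = 2(0.112)(0.228)² = 0.01164 kg·m².
Total I = 0.2525 kg·m².
τ = F r = (34.1)(0.281) = 9.582 N·m.
α = τ/I = 9.582/0.2525 = 37.95 rad/s².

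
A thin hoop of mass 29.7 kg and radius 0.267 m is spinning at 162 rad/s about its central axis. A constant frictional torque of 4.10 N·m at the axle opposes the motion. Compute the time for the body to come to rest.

t ≈ 83.7 s

I = MR² = (29.7)(0.267)² = 2.117 kg·m².
The net torque has magnitude 4.10 N·m, opposing ω.
|α| = τ/I = 4.100/2.117 = 1.936 rad/s² (deceleration).
0 = ω₀ − |α|t ⇒ t = ω₀/|α| = 162/1.936 = 83.66 s.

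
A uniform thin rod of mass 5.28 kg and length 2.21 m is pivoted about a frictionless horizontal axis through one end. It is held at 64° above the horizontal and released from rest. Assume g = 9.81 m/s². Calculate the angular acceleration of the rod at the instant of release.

About the pivot, I = (1/3)ML² = (1/3)(5.28)(2.21)² = 8.596 kg·m².
The weight acts at the center, a distance L/2 = 1.105 m from the pivot; τ = Mg(L/2) cos 64° = 25.09 N·m.
α = τ/I = 25.09/8.596 = 2.919 rad/s².

α ≈ 2.92 rad/s²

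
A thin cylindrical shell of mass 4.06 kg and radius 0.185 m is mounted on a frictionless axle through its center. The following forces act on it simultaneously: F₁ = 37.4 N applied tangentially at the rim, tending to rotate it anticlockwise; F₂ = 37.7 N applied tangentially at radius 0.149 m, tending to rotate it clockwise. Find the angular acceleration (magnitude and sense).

I = MR² = (4.06)(0.185)² = 0.1390 kg·m².
Taking anticlockwise as positive: τ₁ = +(37.4)(0.185) = +6.919 N·m; τ₂ = −(37.7)(0.149) = −5.617 N·m.
Net torque τ = 1.302 N·m.
α = τ/I = 1.302/0.1390 = 9.368 rad/s².

α ≈ 9.37 rad/s², anticlockwise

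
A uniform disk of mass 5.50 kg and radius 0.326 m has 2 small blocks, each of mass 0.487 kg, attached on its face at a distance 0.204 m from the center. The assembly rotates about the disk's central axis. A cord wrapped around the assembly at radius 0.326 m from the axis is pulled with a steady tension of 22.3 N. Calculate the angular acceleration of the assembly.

α ≈ 21.8 rad/s²

I_disk = ½MR² = ½(5.50)(0.326)² = 0.2923 kg·m².
I_blocks = 2·m·r² = 2(0.487)(0.204)² = 0.04053 kg·m².
Total I = 0.3328 kg·m².
τ = F r = (22.3)(0.326) = 7.270 N·m.
α = τ/I = 7.270/0.3328 = 21.84 rad/s².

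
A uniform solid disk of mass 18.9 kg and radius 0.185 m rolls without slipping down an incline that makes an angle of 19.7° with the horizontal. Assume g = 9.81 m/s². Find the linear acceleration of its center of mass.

a ≈ 2.20 m/s²

Translation along the incline: Mg sinθ − f = Ma.
Rotation about the center: fR = Iα with I = ½MR². No-slip gives a = αR, so f = (I/R²)a = (1/2)M a.
Substituting: Mg sinθ = (1 + 0.5000)Ma, so a = g sinθ/(1 + 0.5000) = (9.81) sin 19.7° / 1.500 = 2.205 m/s².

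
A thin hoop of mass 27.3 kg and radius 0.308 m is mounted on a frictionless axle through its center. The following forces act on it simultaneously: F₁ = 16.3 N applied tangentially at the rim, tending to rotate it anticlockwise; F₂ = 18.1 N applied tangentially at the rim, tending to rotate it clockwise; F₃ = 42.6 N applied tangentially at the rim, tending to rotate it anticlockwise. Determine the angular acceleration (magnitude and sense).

α ≈ 4.85 rad/s², anticlockwise

I = MR² = (27.3)(0.308)² = 2.590 kg·m².
Taking anticlockwise as positive: τ₁ = +(16.3)(0.308) = +5.020 N·m; τ₂ = −(18.1)(0.308) = −5.575 N·m; τ₃ = +(42.6)(0.308) = +13.12 N·m.
Net torque τ = 12.57 N·m.
α = τ/I = 12.57/2.590 = 4.852 rad/s².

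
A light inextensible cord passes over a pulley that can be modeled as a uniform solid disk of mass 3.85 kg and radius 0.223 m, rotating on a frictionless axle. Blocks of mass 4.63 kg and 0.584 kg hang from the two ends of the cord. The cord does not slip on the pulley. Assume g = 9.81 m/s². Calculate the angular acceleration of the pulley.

α ≈ 24.9 rad/s²

I = ½MR² = (1/2)(3.85)(0.223)² = 0.09573 kg·m².
Heavier block: m₁g − T₁ = m₁a. Lighter block: T₂ − m₂g = m₂a.
Pulley: (T₁ − T₂)R = Iα = I(a/R), so T₁ − T₂ = (I/R²)a = (1/2)M_p a = 1.925·a.
Adding the three: (m₁ − m₂)g = (m₁ + m₂ + 1.925)a, so a = (4.63 − 0.584)(9.81)/(4.63 + 0.584 + 1.925) = 5.560 m/s².
α = a/R = 5.560/0.223 = 24.93 rad/s².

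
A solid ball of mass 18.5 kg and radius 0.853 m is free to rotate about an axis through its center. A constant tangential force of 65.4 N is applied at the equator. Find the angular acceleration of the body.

I = (2/5)MR² = (2/5)(18.5)(0.853)² = 5.384 kg·m².
τ = F R = (65.4)(0.853) = 55.79 N·m.
From τ = Iα: α = 55.79/5.384 = 10.36 rad/s².

α ≈ 10.4 rad/s²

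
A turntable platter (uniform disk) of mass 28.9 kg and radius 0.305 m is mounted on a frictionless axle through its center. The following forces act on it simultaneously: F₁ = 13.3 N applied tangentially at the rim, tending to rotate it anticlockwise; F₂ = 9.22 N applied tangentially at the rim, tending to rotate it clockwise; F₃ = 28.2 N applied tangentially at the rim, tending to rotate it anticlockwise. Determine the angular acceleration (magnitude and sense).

I = ½MR² = (1/2)(28.9)(0.305)² = 1.344 kg·m².
Taking anticlockwise as positive: τ₁ = +(13.3)(0.305) = +4.056 N·m; τ₂ = −(9.22)(0.305) = −2.812 N·m; τ₃ = +(28.2)(0.305) = +8.601 N·m.
Net torque τ = 9.845 N·m.
α = τ/I = 9.845/1.344 = 7.324 rad/s².

α ≈ 7.32 rad/s², anticlockwise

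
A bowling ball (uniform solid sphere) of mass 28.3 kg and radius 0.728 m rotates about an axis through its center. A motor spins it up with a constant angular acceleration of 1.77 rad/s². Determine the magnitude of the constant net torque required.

I = (2/5)MR² = (2/5)(28.3)(0.728)² = 5.999 kg·m².
τ = Iα = (5.999)(1.770) = 10.62 N·m.

τ ≈ 10.6 N·m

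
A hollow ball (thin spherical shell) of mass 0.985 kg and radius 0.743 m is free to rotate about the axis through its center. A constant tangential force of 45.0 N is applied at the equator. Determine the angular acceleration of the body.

I = (2/3)MR² = (2/3)(0.985)(0.743)² = 0.3625 kg·m².
τ = F R = (45.0)(0.743) = 33.44 N·m.
Newton's second law for rotation, τ = Iα, gives α = τ/I = 33.44/0.3625 = 92.23 rad/s².

α ≈ 92.2 rad/s²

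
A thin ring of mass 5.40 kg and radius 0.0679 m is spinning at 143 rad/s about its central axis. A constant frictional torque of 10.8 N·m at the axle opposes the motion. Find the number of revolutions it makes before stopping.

I = MR² = (5.40)(0.0679)² = 0.02490 kg·m².
The net torque has magnitude 10.8 N·m, opposing ω.
|α| = τ/I = 10.80/0.02490 = 433.8 rad/s² (deceleration).
ω² = ω₀² − 2|α|θ with ω = 0 ⇒ θ = ω₀²/(2|α|) = 23.57 rad = 3.751 rev.

≈ 3.75 revolutions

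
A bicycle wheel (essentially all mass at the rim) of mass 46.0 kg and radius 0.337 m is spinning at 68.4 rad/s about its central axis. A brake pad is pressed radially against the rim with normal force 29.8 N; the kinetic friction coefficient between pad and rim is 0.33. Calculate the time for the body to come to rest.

I = MR² = (46.0)(0.337)² = 5.224 kg·m².
Friction force f = μN = (0.33)(29.8) = 9.834 N at the rim; torque magnitude τ = fR = 3.314 N·m, opposing ω.
|α| = τ/I = 3.314/5.224 = 0.6344 rad/s² (deceleration).
0 = ω₀ − |α|t ⇒ t = ω₀/|α| = 68.4/0.6344 = 107.8 s.

t ≈ 108 s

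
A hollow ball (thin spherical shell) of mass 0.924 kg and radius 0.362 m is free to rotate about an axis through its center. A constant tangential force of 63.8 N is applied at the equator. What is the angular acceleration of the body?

I = (2/3)MR² = (2/3)(0.924)(0.362)² = 0.08072 kg·m².
τ = F R = (63.8)(0.362) = 23.10 N·m.
Newton's second law for rotation, τ = Iα, gives α = τ/I = 23.10/0.08072 = 286.1 rad/s².

α ≈ 286 rad/s²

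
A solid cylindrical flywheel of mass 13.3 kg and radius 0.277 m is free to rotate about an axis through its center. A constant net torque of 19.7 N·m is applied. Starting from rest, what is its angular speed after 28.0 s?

I = ½MR² = (1/2)(13.3)(0.277)² = 0.5102 kg·m².
α = τ/I = 19.7/0.5102 = 38.61 rad/s².
ω = ω₀ + αt = 0 + (38.61)(28.0) = 1081 rad/s.

ω ≈ 1080 rad/s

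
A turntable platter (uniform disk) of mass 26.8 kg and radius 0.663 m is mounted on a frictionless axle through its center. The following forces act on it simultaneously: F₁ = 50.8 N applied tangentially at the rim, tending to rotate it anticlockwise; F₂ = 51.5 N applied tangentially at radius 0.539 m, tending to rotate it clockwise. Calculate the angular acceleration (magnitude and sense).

α ≈ 1.01 rad/s², anticlockwise

I = ½MR² = (1/2)(26.8)(0.663)² = 5.890 kg·m².
Taking anticlockwise as positive: τ₁ = +(50.8)(0.663) = +33.68 N·m; τ₂ = −(51.5)(0.539) = −27.76 N·m.
Net torque τ = 5.922 N·m.
α = τ/I = 5.922/5.890 = 1.005 rad/s².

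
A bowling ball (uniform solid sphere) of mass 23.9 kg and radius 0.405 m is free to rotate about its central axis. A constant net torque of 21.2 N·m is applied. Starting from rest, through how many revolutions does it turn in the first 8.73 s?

≈ 82.0 revolutions

I = (2/5)MR² = (2/5)(23.9)(0.405)² = 1.568 kg·m².
α = τ/I = 21.2/1.568 = 13.52 rad/s².
θ = ½αt² = ½(13.52)(8.73)² = 515.2 rad.
Revolutions = θ/(2π) = 81.99.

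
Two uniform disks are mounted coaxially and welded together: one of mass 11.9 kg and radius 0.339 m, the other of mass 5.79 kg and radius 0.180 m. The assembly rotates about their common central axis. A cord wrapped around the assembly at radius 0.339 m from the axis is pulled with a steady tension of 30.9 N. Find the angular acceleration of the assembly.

I = ½M₁R₁² + ½M₂R₂² = ½(11.9)(0.339)² + ½(5.79)(0.180)² = 0.7776 kg·m².
τ = F r = (30.9)(0.339) = 10.48 N·m.
α = τ/I = 10.48/0.7776 = 13.47 rad/s².

α ≈ 13.5 rad/s²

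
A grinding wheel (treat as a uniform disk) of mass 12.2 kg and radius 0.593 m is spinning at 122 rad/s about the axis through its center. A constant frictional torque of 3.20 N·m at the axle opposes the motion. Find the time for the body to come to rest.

I = ½MR² = (1/2)(12.2)(0.593)² = 2.145 kg·m².
The net torque has magnitude 3.20 N·m, opposing ω.
|α| = τ/I = 3.200/2.145 = 1.492 rad/s² (deceleration).
0 = ω₀ − |α|t ⇒ t = ω₀/|α| = 122/1.492 = 81.78 s.

t ≈ 81.8 s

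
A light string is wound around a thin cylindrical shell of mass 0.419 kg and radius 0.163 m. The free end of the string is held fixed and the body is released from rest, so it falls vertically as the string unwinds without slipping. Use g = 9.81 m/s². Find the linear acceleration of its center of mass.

a ≈ 4.91 m/s²

Translation: Mg − T = Ma. Rotation about the center: TR = Iα with I = MR².
With a = αR: T = (I/R²)a = M a, so Mg = (1 + 1.000)Ma.
a = g/(1 + 1.000) = 9.81/2.000 = 4.905 m/s².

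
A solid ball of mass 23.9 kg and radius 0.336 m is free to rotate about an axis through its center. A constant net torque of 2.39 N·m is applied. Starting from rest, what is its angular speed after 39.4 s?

ω ≈ 87.2 rad/s

I = (2/5)MR² = (2/5)(23.9)(0.336)² = 1.079 kg·m².
α = τ/I = 2.39/1.079 = 2.214 rad/s².
ω = ω₀ + αt = 0 + (2.214)(39.4) = 87.25 rad/s.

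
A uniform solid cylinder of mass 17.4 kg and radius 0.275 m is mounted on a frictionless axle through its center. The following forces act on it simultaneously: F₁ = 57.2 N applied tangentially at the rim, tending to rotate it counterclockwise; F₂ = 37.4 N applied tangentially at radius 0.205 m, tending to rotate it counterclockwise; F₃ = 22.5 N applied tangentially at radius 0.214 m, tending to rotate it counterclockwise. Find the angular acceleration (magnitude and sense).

I = ½MR² = (1/2)(17.4)(0.275)² = 0.6579 kg·m².
Taking counterclockwise as positive: τ₁ = +(57.2)(0.275) = +15.73 N·m; τ₂ = +(37.4)(0.205) = +7.667 N·m; τ₃ = +(22.5)(0.214) = +4.815 N·m.
Net torque τ = 28.21 N·m.
α = τ/I = 28.21/0.6579 = 42.88 rad/s².

α ≈ 42.9 rad/s², counterclockwise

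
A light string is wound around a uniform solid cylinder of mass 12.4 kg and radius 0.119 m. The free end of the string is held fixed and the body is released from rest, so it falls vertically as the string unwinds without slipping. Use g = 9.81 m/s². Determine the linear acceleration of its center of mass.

a ≈ 6.54 m/s²

Translation: Mg − T = Ma. Rotation about the center: TR = Iα with I = ½MR².
With a = αR: T = (I/R²)a = (1/2)M a, so Mg = (1 + 0.5000)Ma.
a = g/(1 + 0.5000) = 9.81/1.500 = 6.540 m/s².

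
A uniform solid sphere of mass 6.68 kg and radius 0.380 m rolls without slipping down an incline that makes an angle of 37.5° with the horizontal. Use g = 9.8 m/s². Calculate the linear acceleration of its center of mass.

a ≈ 4.26 m/s²

Translation along the incline: Mg sinθ − f = Ma.
Rotation about the center: fR = Iα with I = (2/5)MR². No-slip gives a = αR, so f = (I/R²)a = (2/5)M a.
Substituting: Mg sinθ = (1 + 0.4000)Ma, so a = g sinθ/(1 + 0.4000) = (9.8) sin 37.5° / 1.400 = 4.261 m/s².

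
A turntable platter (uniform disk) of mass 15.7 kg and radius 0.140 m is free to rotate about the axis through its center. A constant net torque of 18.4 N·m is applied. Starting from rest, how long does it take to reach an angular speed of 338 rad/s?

t ≈ 2.83 s

I = ½MR² = (1/2)(15.7)(0.140)² = 0.1539 kg·m².
α = τ/I = 18.4/0.1539 = 119.6 rad/s².
ω = αt ⇒ t = ω/α = 338/119.6 = 2.826 s.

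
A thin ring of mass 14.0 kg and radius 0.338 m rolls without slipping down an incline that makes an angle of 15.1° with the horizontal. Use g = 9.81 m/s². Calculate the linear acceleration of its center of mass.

a ≈ 1.28 m/s²

Translation along the incline: Mg sinθ − f = Ma.
Rotation about the center: fR = Iα with I = MR². No-slip gives a = αR, so f = (I/R²)a = M a.
Substituting: Mg sinθ = (1 + 1.000)Ma, so a = g sinθ/(1 + 1.000) = (9.81) sin 15.1° / 2.000 = 1.278 m/s².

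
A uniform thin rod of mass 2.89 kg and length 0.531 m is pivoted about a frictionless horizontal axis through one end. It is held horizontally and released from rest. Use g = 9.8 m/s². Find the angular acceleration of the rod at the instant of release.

About the pivot, I = (1/3)ML² = (1/3)(2.89)(0.531)² = 0.2716 kg·m².
The weight acts at the center, a distance L/2 = 0.2655 m from the pivot; τ = Mg(L/2) = 7.519 N·m.
α = τ/I = 7.519/0.2716 = 27.68 rad/s².

α ≈ 27.7 rad/s²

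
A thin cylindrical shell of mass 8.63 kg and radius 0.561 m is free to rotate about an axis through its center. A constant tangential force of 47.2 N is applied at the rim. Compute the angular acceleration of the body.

I = MR² = (8.63)(0.561)² = 2.716 kg·m².
τ = F R = (47.2)(0.561) = 26.48 N·m.
Newton's second law for rotation, τ = Iα, gives α = τ/I = 26.48/2.716 = 9.749 rad/s².

α ≈ 9.75 rad/s²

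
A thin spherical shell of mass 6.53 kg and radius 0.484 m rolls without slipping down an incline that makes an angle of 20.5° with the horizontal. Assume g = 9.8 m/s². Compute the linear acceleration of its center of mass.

Translation along the incline: Mg sinθ − f = Ma.
Rotation about the center: fR = Iα with I = (2/3)MR². No-slip gives a = αR, so f = (I/R²)a = (2/3)M a.
Substituting: Mg sinθ = (1 + 0.6667)Ma, so a = g sinθ/(1 + 0.6667) = (9.8) sin 20.5° / 1.667 = 2.059 m/s².

a ≈ 2.06 m/s²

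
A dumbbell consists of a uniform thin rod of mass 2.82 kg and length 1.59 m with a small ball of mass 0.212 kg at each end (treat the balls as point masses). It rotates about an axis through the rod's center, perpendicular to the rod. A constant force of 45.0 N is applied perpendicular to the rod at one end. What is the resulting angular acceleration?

α ≈ 41.5 rad/s²

I_rod = (1/12)ML² = (1/12)(2.82)(1.59)² = 0.5941 kg·m².
I_balls = 2·m·(L/2)² = 2(0.212)(0.7950)² = 0.2680 kg·m².
Total I = 0.8621 kg·m².
τ = F·(L/2) = (45.0)(0.795) = 35.77 N·m.
α = τ/I = 35.77/0.8621 = 41.50 rad/s².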